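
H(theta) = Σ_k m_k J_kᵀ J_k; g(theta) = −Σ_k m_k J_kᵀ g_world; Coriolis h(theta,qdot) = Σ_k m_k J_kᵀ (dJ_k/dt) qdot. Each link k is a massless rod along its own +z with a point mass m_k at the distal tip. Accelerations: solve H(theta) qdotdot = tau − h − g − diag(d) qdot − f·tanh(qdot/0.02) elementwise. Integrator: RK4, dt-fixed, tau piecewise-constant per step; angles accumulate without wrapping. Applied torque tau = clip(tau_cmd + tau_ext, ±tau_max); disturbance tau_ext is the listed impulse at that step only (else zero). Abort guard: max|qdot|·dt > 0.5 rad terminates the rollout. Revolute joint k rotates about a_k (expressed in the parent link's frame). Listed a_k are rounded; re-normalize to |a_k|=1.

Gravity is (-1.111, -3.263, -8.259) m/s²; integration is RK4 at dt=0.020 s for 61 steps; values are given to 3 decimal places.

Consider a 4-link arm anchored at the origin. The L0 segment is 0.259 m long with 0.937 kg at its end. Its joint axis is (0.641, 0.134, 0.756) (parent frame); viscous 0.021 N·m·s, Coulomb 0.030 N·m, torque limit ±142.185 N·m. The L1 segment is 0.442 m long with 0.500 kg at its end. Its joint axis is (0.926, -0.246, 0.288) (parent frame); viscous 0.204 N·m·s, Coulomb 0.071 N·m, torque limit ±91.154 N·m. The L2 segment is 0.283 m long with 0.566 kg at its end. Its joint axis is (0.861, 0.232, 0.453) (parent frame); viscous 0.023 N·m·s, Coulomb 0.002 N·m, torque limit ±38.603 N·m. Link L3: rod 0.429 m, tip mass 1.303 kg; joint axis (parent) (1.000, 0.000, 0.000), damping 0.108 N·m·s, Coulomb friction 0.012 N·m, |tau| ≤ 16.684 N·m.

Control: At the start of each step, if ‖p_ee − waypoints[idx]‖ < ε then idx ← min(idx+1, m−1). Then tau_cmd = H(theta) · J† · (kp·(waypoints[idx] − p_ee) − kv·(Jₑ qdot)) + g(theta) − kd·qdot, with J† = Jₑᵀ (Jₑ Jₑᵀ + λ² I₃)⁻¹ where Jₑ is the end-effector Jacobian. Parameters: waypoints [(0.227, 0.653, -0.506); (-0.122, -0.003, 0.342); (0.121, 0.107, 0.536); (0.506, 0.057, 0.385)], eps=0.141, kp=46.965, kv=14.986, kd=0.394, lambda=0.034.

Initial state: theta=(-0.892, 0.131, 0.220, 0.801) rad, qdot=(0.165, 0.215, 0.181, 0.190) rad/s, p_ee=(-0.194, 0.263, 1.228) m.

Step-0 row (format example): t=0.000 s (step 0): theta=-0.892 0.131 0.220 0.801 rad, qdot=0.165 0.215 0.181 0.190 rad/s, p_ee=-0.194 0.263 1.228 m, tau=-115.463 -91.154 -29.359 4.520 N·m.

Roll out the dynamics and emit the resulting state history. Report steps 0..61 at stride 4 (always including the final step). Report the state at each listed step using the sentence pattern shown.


t=0.080 s (step 4): theta=-1.217 0.049 0.558 1.109 rad, qdot=-6.150 -1.371 5.399 5.131 rad/s, p_ee=-0.156 0.299 1.034 m, tau=-8.242 -10.601 -4.740 -1.196 N·m.
t=0.160 s (step 8): theta=-1.736 0.016 0.863 1.520 rad, qdot=-6.626 0.950 1.869 5.122 rad/s, p_ee=-0.071 0.395 0.705 m, tau=15.728 5.928 -1.502 -7.553 N·m.
t=0.240 s (step 12): theta=-2.240 0.220 0.838 1.920 rad, qdot=-5.701 3.916 -2.462 4.847 rad/s, p_ee=0.029 0.469 0.419 m, tau=19.093 9.065 0.119 -8.501 N·m.
t=0.320 s (step 16): theta=-2.640 0.585 0.513 2.266 rad, qdot=-4.449 4.850 -5.207 3.516 rad/s, p_ee=0.105 0.508 0.214 m, tau=10.353 1.288 0.742 -5.865 N·m.
t=0.400 s (step 20): theta=-2.990 0.941 0.124 2.418 rad, qdot=-4.462 3.805 -3.714 0.020 rad/s, p_ee=0.136 0.529 0.065 m, tau=5.186 -4.504 0.564 -2.497 N·m.
t=0.480 s (step 24): theta=-3.333 1.189 -0.077 2.323 rad, qdot=-3.903 2.496 -1.683 -1.904 rad/s, p_ee=0.160 0.553 -0.060 m, tau=13.513 2.360 3.841 -0.133 N·m.
t=0.560 s (step 28): theta=-3.594 1.356 -0.185 2.164 rad, qdot=-2.600 1.738 -1.153 -1.926 rad/s, p_ee=0.190 0.576 -0.173 m, tau=16.157 6.191 6.281 1.729 N·m.
t=0.640 s (step 32): theta=-3.756 1.474 -0.268 2.026 rad, qdot=-1.497 1.240 -0.957 -1.517 rad/s, p_ee=0.215 0.590 -0.262 m, tau=14.266 5.985 6.633 2.522 N·m.
t=0.720 s (step 36): theta=-3.845 1.558 -0.339 1.920 rad, qdot=-0.784 0.882 -0.817 -1.129 rad/s, p_ee=0.230 0.601 -0.328 m, tau=11.759 4.717 6.133 2.648 N·m.
t=0.800 s (step 40): theta=-3.890 1.618 -0.399 1.842 rad, qdot=-0.377 0.630 -0.684 -0.843 rad/s, p_ee=0.236 0.610 -0.374 m, tau=17.447 22.266 26.392 16.684 N·m.
t=0.880 s (step 44): theta=-4.157 1.772 -0.040 1.686 rad, qdot=-4.306 2.992 3.789 0.523 rad/s, p_ee=0.214 0.593 -0.322 m, tau=10.353 10.736 11.303 11.738 N·m.
t=0.960 s (step 48): theta=-4.449 2.026 0.105 1.912 rad, qdot=-2.912 3.218 0.641 3.965 rad/s, p_ee=0.164 0.480 -0.197 m, tau=11.676 9.924 5.785 -0.233 N·m.
t=1.040 s (step 52): theta=-4.607 2.270 0.135 2.222 rad, qdot=-0.884 2.744 0.407 3.515 rad/s, p_ee=0.126 0.366 -0.072 m, tau=10.033 10.224 3.019 -3.176 N·m.
t=1.120 s (step 56): theta=-4.577 2.456 0.197 2.451 rad, qdot=1.704 1.890 1.196 2.157 rad/s, p_ee=0.098 0.279 0.023 m, tau=8.948 11.691 2.099 -4.019 N·m.
t=1.200 s (step 60): theta=-4.341 2.581 0.311 2.570 rad, qdot=4.122 1.243 1.496 0.890 rad/s, p_ee=0.067 0.220 0.090 m, tau=6.131 10.364 1.280 -4.240 N·m.
t=1.220 s (step 61): theta=-4.254 2.605 0.340 2.586 rad, qdot=4.590 1.112 1.405 0.637 rad/s, p_ee=0.058 0.209 0.104 m.


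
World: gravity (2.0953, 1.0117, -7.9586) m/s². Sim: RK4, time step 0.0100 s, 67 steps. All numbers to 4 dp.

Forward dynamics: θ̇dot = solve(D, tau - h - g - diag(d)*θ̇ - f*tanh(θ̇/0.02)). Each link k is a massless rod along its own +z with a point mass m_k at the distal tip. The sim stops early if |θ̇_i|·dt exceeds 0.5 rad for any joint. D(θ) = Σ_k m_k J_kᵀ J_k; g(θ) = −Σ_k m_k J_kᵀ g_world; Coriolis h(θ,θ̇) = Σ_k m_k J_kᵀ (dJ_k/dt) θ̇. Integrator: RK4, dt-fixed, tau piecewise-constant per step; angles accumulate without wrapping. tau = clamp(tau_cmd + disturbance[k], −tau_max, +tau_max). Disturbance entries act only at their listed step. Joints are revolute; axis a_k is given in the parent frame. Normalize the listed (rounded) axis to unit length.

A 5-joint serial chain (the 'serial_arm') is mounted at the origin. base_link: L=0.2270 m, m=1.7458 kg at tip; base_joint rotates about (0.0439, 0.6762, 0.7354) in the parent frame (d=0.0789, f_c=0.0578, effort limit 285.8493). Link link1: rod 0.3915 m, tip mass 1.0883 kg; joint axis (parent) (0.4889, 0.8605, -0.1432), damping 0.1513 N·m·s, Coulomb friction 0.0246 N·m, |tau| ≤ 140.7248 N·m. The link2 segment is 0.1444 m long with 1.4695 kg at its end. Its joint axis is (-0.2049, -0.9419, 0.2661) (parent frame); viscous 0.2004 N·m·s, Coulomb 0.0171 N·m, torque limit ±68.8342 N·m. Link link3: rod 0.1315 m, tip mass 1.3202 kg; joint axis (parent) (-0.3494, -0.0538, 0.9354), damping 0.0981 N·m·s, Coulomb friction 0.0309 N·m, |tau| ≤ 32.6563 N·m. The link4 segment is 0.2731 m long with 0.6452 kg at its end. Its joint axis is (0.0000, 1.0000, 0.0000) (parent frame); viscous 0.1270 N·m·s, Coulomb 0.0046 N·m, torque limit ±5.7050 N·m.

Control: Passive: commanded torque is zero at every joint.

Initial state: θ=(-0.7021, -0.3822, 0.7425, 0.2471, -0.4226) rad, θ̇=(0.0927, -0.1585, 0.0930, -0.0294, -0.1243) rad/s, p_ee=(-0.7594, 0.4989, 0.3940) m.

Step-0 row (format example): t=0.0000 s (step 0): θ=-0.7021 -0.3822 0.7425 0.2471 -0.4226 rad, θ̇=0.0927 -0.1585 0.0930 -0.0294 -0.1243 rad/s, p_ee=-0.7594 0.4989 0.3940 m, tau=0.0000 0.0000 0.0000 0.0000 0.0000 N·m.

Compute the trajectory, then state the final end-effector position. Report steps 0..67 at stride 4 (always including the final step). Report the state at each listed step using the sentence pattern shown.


t=0.0400 s (step 4): θ=-0.6974 -0.3954 0.7579 0.2521 -0.4136 rad, θ̇=0.1298 -0.5031 0.6572 0.1326 0.5271 rad/s, p_ee=-0.7597 0.4994 0.3809 m, tau=0.0000 0.0000 0.0000 0.0000 0.0000 N·m.
t=0.0800 s (step 8): θ=-0.6922 -0.4229 0.7926 0.2569 -0.3834 rad, θ̇=0.1236 -0.8776 1.0469 0.0889 0.9483 rad/s, p_ee=-0.7595 0.5038 0.3524 m, tau=0.0000 0.0000 0.0000 0.0000 0.0000 N·m.
t=0.1200 s (step 12): θ=-0.6882 -0.4661 0.8392 0.2584 -0.3399 rad, θ̇=0.0759 -1.2970 1.2404 0.0620 1.2011 rad/s, p_ee=-0.7576 0.5113 0.3083 m, tau=0.0000 0.0000 0.0000 0.0000 0.0000 N·m.
t=0.1600 s (step 16): θ=-0.6870 -0.5272 0.8894 0.2580 -0.2893 rad, θ̇=-0.0111 -1.7781 1.2193 -0.0351 1.3081 rad/s, p_ee=-0.7523 0.5210 0.2488 m, tau=0.0000 0.0000 0.0000 0.0000 0.0000 N·m.
t=0.2000 s (step 20): θ=-0.6893 -0.6097 0.9332 0.2542 -0.2373 rad, θ̇=-0.1157 -2.3540 0.9256 -0.1941 1.2575 rad/s, p_ee=-0.7421 0.5320 0.1747 m, tau=0.0000 0.0000 0.0000 0.0000 0.0000 N·m.
t=0.2400 s (step 24): θ=-0.6971 -0.7161 0.9601 0.2375 -0.1913 rad, θ̇=-0.2763 -2.9838 0.3661 -0.6644 1.0076 rad/s, p_ee=-0.7251 0.5431 0.0873 m, tau=0.0000 0.0000 0.0000 0.0000 0.0000 N·m.
t=0.2800 s (step 28): θ=-0.7117 -0.8494 0.9575 0.1986 -0.1601 rad, θ̇=-0.4592 -3.6920 -0.5631 -1.3308 0.5052 rad/s, p_ee=-0.7002 0.5534 -0.0114 m, tau=0.0000 0.0000 0.0000 0.0000 0.0000 N·m.
t=0.3200 s (step 32): θ=-0.7338 -1.0127 0.9084 0.1271 -0.1550 rad, θ̇=-0.6478 -4.4841 -1.9750 -2.3375 -0.2996 rad/s, p_ee=-0.6658 0.5625 -0.1190 m, tau=0.0000 0.0000 0.0000 0.0000 0.0000 N·m.
t=0.3600 s (step 36): θ=-0.7638 -1.2091 0.7921 -0.0004 -0.1872 rad, θ̇=-0.8577 -5.3453 -3.9376 -4.2493 -1.3247 rad/s, p_ee=-0.6194 0.5707 -0.2324 m, tau=0.0000 0.0000 0.0000 0.0000 0.0000 N·m.
t=0.4000 s (step 40): θ=-0.8034 -1.4401 0.5882 -0.2300 -0.2555 rad, θ̇=-1.1489 -6.1733 -6.2266 -7.2684 -1.8559 rad/s, p_ee=-0.5545 0.5792 -0.3473 m, tau=0.0000 0.0000 0.0000 0.0000 0.0000 N·m.
t=0.4400 s (step 44): θ=-0.8598 -1.6936 0.3178 -0.5288 -0.2948 rad, θ̇=-1.7558 -6.3147 -6.7364 -6.4332 0.5180 rad/s, p_ee=-0.4596 0.5910 -0.4550 m, tau=0.0000 0.0000 0.0000 0.0000 0.0000 N·m.
t=0.4800 s (step 48): θ=-0.9515 -1.9327 0.0869 -0.7042 -0.1914 rad, θ̇=-2.9038 -5.5160 -4.5037 -2.6392 4.5909 rad/s, p_ee=-0.3377 0.5972 -0.5427 m, tau=0.0000 0.0000 0.0000 0.0000 0.0000 N·m.
t=0.5200 s (step 52): θ=-1.0962 -2.1271 -0.0285 -0.7794 0.0508 rad, θ̇=-4.3587 -4.1412 -1.2501 -1.5846 7.0714 rad/s, p_ee=-0.1953 0.5813 -0.6047 m, tau=0.0000 0.0000 0.0000 0.0000 0.0000 N·m.
t=0.5600 s (step 56): θ=-1.3008 -2.2618 -0.0242 -0.8537 0.3290 rad, θ̇=-5.8609 -2.6050 1.2082 -2.2347 6.2382 rad/s, p_ee=-0.0312 0.5329 -0.6399 m, tau=0.0000 0.0000 0.0000 0.0000 0.0000 N·m.
t=0.6000 s (step 60): θ=-1.5620 -2.3379 0.0457 -0.9556 0.5110 rad, θ̇=-7.1283 -1.2442 2.0134 -2.7372 2.5346 rad/s, p_ee=0.1519 0.4493 -0.6495 m, tau=0.0000 0.0000 0.0000 0.0000 0.0000 N·m.
t=0.6400 s (step 64): θ=-1.8625 -2.3649 0.1187 -1.0587 0.5213 rad, θ̇=-7.7598 -0.1421 1.4816 -2.2119 -1.9573 rad/s, p_ee=0.3448 0.3315 -0.6290 m, tau=0.0000 0.0000 0.0000 0.0000 0.0000 N·m.
t=0.6700 s (step 67): θ=-2.0951 -2.3587 0.1524 -1.1082 0.4205 rad, θ̇=-7.6707 0.5288 0.7664 -0.9451 -4.5820 rad/s, p_ee=0.4851 0.2218 -0.5847 m.
final p_ee position (m): 0.4851 0.2218 -0.5847


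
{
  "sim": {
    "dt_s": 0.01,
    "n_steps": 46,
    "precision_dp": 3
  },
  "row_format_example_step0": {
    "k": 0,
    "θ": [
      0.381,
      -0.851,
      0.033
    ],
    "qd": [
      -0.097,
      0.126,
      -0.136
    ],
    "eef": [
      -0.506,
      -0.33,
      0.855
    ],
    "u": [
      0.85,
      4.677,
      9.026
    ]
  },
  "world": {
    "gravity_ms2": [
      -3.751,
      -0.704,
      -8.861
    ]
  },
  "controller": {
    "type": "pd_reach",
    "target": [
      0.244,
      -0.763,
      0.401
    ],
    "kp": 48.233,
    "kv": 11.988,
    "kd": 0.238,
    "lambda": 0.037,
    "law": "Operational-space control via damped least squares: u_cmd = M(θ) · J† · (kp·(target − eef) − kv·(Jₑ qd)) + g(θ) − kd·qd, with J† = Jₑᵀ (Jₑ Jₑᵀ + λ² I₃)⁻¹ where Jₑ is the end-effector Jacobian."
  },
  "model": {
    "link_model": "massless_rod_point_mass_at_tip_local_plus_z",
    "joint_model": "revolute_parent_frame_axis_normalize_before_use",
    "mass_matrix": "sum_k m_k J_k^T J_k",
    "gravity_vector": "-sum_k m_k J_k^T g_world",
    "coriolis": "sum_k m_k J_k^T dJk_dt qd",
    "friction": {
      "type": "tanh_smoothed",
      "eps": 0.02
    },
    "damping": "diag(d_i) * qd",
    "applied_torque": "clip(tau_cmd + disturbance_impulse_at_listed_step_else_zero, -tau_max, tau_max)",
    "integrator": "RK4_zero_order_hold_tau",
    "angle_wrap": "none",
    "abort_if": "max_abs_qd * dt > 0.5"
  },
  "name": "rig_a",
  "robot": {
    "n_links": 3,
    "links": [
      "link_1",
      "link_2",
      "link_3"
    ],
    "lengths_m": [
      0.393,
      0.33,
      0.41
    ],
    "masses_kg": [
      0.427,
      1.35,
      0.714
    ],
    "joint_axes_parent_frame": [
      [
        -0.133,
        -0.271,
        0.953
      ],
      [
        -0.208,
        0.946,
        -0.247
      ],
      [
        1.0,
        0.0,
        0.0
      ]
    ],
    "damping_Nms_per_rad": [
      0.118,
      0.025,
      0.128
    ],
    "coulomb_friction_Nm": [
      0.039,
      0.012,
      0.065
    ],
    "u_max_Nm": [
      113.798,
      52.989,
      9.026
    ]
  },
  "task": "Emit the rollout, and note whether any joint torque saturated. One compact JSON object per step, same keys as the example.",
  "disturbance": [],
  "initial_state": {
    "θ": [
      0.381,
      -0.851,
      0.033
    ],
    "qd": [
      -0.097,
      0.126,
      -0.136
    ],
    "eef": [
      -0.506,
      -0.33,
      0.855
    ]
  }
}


{"k":1,"\u03b8":[0.372,-0.852,0.041],"qd":[-1.701,-0.348,1.736],"eef":[-0.505,-0.329,0.855],"u":[0.597,5.633,9.026]}
{"k":2,"\u03b8":[0.348,-0.858,0.067],"qd":[-3.096,-0.714,3.466],"eef":[-0.502,-0.331,0.854],"u":[0.348,6.787,9.026]}
{"k":3,"\u03b8":[0.311,-0.866,0.11],"qd":[-4.241,-0.936,5.048],"eef":[-0.497,-0.335,0.852],"u":[0.161,7.963,7.855]}
{"k":4,"\u03b8":[0.265,-0.875,0.166],"qd":[-4.86,-0.949,6.17],"eef":[-0.49,-0.34,0.849],"u":[0.066,8.922,6.771]}
{"k":5,"\u03b8":[0.215,-0.884,0.232],"qd":[-5.068,-0.809,6.903],"eef":[-0.482,-0.346,0.845],"u":[0.079,9.554,5.864]}
{"k":6,"\u03b8":[0.165,-0.891,0.303],"qd":[-4.988,-0.575,7.34],"eef":[-0.471,-0.354,0.839],"u":[0.179,9.845,5.08]}
{"k":7,"\u03b8":[0.117,-0.896,0.377],"qd":[-4.712,-0.291,7.553],"eef":[-0.46,-0.362,0.833],"u":[0.329,9.833,4.383]}
{"k":8,"\u03b8":[0.072,-0.897,0.453],"qd":[-4.303,0.011,7.599],"eef":[-0.447,-0.37,0.826],"u":[0.496,9.57,3.749]}
{"k":9,"\u03b8":[0.031,-0.895,0.529],"qd":[-3.809,0.309,7.524],"eef":[-0.433,-0.379,0.819],"u":[0.658,9.112,3.162]}
{"k":10,"\u03b8":[-0.004,-0.891,0.603],"qd":[-3.258,0.59,7.362],"eef":[-0.418,-0.388,0.811],"u":[0.808,8.498,2.613]}
{"k":11,"\u03b8":[-0.034,-0.884,0.675],"qd":[-2.671,0.843,7.14],"eef":[-0.401,-0.397,0.802],"u":[0.945,7.761,2.096]}
{"k":12,"\u03b8":[-0.057,-0.874,0.745],"qd":[-2.064,1.059,6.876],"eef":[-0.385,-0.407,0.794],"u":[1.077,6.923,1.608]}
{"k":13,"\u03b8":[-0.075,-0.863,0.813],"qd":[-1.447,1.231,6.585],"eef":[-0.367,-0.416,0.784],"u":[1.21,6.0,1.147]}
{"k":14,"\u03b8":[-0.086,-0.85,0.877],"qd":[-0.827,1.352,6.275],"eef":[-0.349,-0.425,0.775],"u":[1.354,5.004,0.714]}
{"k":15,"\u03b8":[-0.091,-0.836,0.938],"qd":[-0.211,1.416,5.954],"eef":[-0.33,-0.433,0.765],"u":[1.517,3.948,0.307]}
{"k":16,"\u03b8":[-0.09,-0.822,0.996],"qd":[0.384,1.415,5.631],"eef":[-0.311,-0.441,0.756],"u":[1.713,2.847,-0.074]}
{"k":17,"\u03b8":[-0.084,-0.808,1.051],"qd":[0.961,1.346,5.304],"eef":[-0.291,-0.449,0.745],"u":[1.934,1.72,-0.429]}
{"k":18,"\u03b8":[-0.071,-0.795,1.102],"qd":[1.517,1.203,4.97],"eef":[-0.271,-0.456,0.735],"u":[2.175,0.594,-0.757]}
{"k":19,"\u03b8":[-0.053,-0.784,1.15],"qd":[2.042,0.983,4.631],"eef":[-0.251,-0.463,0.725],"u":[2.425,-0.491,-1.056]}
{"k":20,"\u03b8":[-0.03,-0.776,1.194],"qd":[2.529,0.683,4.285],"eef":[-0.232,-0.468,0.715],"u":[2.67,-1.489,-1.326]}
{"k":21,"\u03b8":[-0.003,-0.771,1.235],"qd":[2.971,0.306,3.93],"eef":[-0.212,-0.474,0.704],"u":[2.889,-2.343,-1.566]}
{"k":22,"\u03b8":[0.029,-0.77,1.273],"qd":[3.359,-0.142,3.564],"eef":[-0.193,-0.478,0.693],"u":[3.058,-2.997,-1.774]}
{"k":23,"\u03b8":[0.064,-0.774,1.307],"qd":[3.688,-0.652,3.185],"eef":[-0.175,-0.482,0.683],"u":[3.156,-3.4,-1.948]}
{"k":24,"\u03b8":[0.102,-0.783,1.336],"qd":[3.953,-1.21,2.792],"eef":[-0.157,-0.486,0.672],"u":[3.168,-3.513,-2.086]}
{"k":25,"\u03b8":[0.143,-0.798,1.362],"qd":[4.15,-1.799,2.385],"eef":[-0.139,-0.489,0.662],"u":[3.086,-3.316,-2.185]}
{"k":26,"\u03b8":[0.185,-0.819,1.384],"qd":[4.28,-2.398,1.965],"eef":[-0.123,-0.492,0.651],"u":[2.911,-2.818,-2.243]}
{"k":27,"\u03b8":[0.228,-0.846,1.402],"qd":[4.346,-2.985,1.534],"eef":[-0.107,-0.495,0.641],"u":[2.658,-2.05,-2.259]}
{"k":28,"\u03b8":[0.272,-0.879,1.415],"qd":[4.356,-3.538,1.095],"eef":[-0.092,-0.498,0.63],"u":[2.343,-1.061,-2.231]}
{"k":29,"\u03b8":[0.315,-0.917,1.424],"qd":[4.318,-4.038,0.652],"eef":[-0.077,-0.501,0.62],"u":[1.99,0.088,-2.16]}
{"k":30,"\u03b8":[0.358,-0.959,1.428],"qd":[4.243,-4.467,0.209],"eef":[-0.063,-0.505,0.61],"u":[1.62,1.332,-2.045]}
{"k":31,"\u03b8":[0.4,-1.005,1.428],"qd":[4.14,-4.813,-0.221],"eef":[-0.05,-0.509,0.599],"u":[1.254,2.61,-1.9]}
{"k":32,"\u03b8":[0.441,-1.055,1.424],"qd":[4.018,-5.069,-0.637],"eef":[-0.037,-0.513,0.589],"u":[0.91,3.866,-1.725]}
{"k":33,"\u03b8":[0.48,-1.106,1.415],"qd":[3.892,-5.233,-1.039],"eef":[-0.025,-0.518,0.579],"u":[0.597,5.058,-1.515]}
{"k":34,"\u03b8":[0.519,-1.159,1.403],"qd":[3.766,-5.305,-1.424],"eef":[-0.013,-0.524,0.568],"u":[0.327,6.153,-1.277]}
{"k":35,"\u03b8":[0.556,-1.212,1.387],"qd":[3.644,-5.29,-1.785],"eef":[-0.001,-0.529,0.558],"u":[0.105,7.13,-1.019]}
{"k":36,"\u03b8":[0.591,-1.265,1.367],"qd":[3.528,-5.198,-2.117],"eef":[0.011,-0.536,0.548],"u":[-0.065,7.975,-0.748]}
{"k":37,"\u03b8":[0.626,-1.316,1.345],"qd":[3.419,-5.038,-2.414],"eef":[0.022,-0.542,0.537],"u":[-0.183,8.684,-0.473]}
{"k":38,"\u03b8":[0.66,-1.365,1.319],"qd":[3.316,-4.823,-2.673],"eef":[0.034,-0.548,0.527],"u":[-0.25,9.255,-0.202]}
{"k":39,"\u03b8":[0.692,-1.412,1.291],"qd":[3.218,-4.563,-2.891],"eef":[0.045,-0.555,0.516],"u":[-0.268,9.696,0.059]}
{"k":40,"\u03b8":[0.724,-1.456,1.262],"qd":[3.123,-4.272,-3.066],"eef":[0.056,-0.561,0.506],"u":[-0.244,10.015,0.304]}
{"k":41,"\u03b8":[0.755,-1.497,1.23],"qd":[3.032,-3.961,-3.199],"eef":[0.066,-0.567,0.496],"u":[-0.182,10.222,0.529]}
{"k":42,"\u03b8":[0.785,-1.535,1.198],"qd":[2.944,-3.64,-3.291],"eef":[0.077,-0.573,0.486],"u":[-0.089,10.332,0.729]}
{"k":43,"\u03b8":[0.814,-1.57,1.165],"qd":[2.857,-3.318,-3.345],"eef":[0.087,-0.579,0.476],"u":[0.029,10.356,0.904]}
{"k":44,"\u03b8":[0.842,-1.602,1.131],"qd":[2.771,-3.001,-3.365],"eef":[0.096,-0.585,0.467],"u":[0.165,10.308,1.054]}
{"k":45,"\u03b8":[0.869,-1.63,1.098],"qd":[2.687,-2.695,-3.354],"eef":[0.106,-0.59,0.458],"u":[0.315,10.2,1.179]}
{"k":46,"\u03b8":[0.896,-1.656,1.064],"qd":[2.605,-2.403,-3.319],"eef":[0.115,-0.594,0.449]}
{"summary": "any joint saturated: yes"}


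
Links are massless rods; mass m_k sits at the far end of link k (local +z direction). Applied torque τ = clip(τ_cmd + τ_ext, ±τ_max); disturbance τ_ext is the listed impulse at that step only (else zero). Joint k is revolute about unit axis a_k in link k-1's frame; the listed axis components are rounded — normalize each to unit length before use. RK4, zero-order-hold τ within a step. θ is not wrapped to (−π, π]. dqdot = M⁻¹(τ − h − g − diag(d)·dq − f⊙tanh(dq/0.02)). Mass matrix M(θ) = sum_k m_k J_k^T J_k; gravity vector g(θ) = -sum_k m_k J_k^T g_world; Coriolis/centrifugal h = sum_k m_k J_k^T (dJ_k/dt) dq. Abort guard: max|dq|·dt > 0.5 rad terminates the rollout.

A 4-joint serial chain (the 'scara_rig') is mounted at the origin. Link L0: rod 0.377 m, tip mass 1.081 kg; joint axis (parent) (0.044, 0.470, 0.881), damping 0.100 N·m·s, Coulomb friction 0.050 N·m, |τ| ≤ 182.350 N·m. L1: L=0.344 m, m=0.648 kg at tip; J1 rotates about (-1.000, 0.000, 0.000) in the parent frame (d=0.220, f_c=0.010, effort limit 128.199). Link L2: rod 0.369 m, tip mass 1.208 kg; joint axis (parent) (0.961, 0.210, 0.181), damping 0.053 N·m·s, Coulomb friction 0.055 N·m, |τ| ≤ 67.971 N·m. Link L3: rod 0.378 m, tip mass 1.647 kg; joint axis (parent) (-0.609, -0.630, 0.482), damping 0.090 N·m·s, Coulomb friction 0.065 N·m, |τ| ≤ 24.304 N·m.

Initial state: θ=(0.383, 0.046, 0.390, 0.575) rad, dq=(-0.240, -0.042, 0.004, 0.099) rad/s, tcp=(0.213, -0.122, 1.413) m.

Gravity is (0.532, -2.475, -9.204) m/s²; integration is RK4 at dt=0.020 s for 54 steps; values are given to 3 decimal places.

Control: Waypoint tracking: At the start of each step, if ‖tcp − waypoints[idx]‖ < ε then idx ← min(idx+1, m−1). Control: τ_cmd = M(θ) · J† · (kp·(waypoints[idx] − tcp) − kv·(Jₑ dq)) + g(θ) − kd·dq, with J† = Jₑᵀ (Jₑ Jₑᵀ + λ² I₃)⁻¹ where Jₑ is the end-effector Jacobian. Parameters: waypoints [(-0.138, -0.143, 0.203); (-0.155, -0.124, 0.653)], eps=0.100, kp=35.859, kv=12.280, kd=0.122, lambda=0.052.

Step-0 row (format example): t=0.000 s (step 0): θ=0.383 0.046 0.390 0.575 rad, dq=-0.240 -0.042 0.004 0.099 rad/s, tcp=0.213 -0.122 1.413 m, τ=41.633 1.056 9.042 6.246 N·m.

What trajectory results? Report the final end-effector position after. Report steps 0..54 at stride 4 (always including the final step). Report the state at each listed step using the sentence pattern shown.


t=0.080 s (step 4): θ=0.564 0.104 0.531 1.219 rad, dq=3.843 0.026 -0.268 11.243 rad/s, tcp=0.183 -0.130 1.315 m, τ=-3.245 16.766 -10.055 2.077 N·m.
t=0.160 s (step 8): θ=0.846 0.025 0.205 2.046 rad, dq=2.626 -1.701 -7.550 9.219 rad/s, tcp=0.165 -0.145 1.099 m, τ=-21.655 25.082 -13.578 -8.019 N·m.
t=0.240 s (step 12): θ=0.895 -0.101 -0.569 2.814 rad, dq=-2.247 -1.692 -12.568 12.324 rad/s, tcp=0.188 -0.163 0.932 m, τ=-12.200 8.070 -7.138 -10.511 N·m.
t=0.320 s (step 16): θ=0.792 -0.380 -1.523 3.358 rad, dq=0.098 -3.504 -9.130 1.385 rad/s, tcp=0.181 -0.135 0.955 m, τ=-0.392 -5.900 2.471 -6.177 N·m.
t=0.400 s (step 20): θ=0.816 -0.631 -2.159 3.331 rad, dq=0.252 -2.796 -7.037 -1.284 rad/s, tcp=0.128 -0.105 0.857 m, τ=-3.944 0.896 6.547 1.795 N·m.
t=0.480 s (step 24): θ=0.817 -0.822 -2.660 3.216 rad, dq=-0.216 -1.957 -5.545 -1.457 rad/s, tcp=0.073 -0.097 0.719 m, τ=-3.865 2.456 10.644 5.215 N·m.
t=0.560 s (step 28): θ=0.784 -0.939 -3.052 3.110 rad, dq=-0.598 -0.973 -4.323 -1.164 rad/s, tcp=0.027 -0.099 0.591 m, τ=-3.173 2.949 11.798 6.322 N·m.
t=0.640 s (step 32): θ=0.724 -0.987 -3.361 3.035 rad, dq=-0.895 -0.361 -3.459 -0.678 rad/s, tcp=-0.005 -0.111 0.489 m, τ=-3.445 3.469 10.636 6.305 N·m.
t=0.720 s (step 36): θ=0.641 -1.016 -3.618 3.006 rad, dq=-1.173 -0.449 -3.017 -0.040 rad/s, tcp=-0.027 -0.128 0.416 m, τ=-3.674 3.811 9.049 5.707 N·m.
t=0.800 s (step 40): θ=0.541 -1.061 -3.845 3.020 rad, dq=-1.275 -0.630 -2.621 0.344 rad/s, tcp=-0.046 -0.141 0.362 m, τ=-2.714 4.404 8.357 4.907 N·m.
t=0.880 s (step 44): θ=0.441 -1.109 -4.035 3.053 rad, dq=-1.221 -0.547 -2.124 0.460 rad/s, tcp=-0.063 -0.148 0.321 m, τ=-2.081 5.265 7.492 4.016 N·m.
t=0.960 s (step 48): θ=0.347 -1.145 -4.185 3.090 rad, dq=-1.123 -0.341 -1.651 0.462 rad/s, tcp=-0.078 -0.152 0.289 m, τ=-1.727 5.958 6.559 3.219 N·m.
t=1.040 s (step 52): θ=0.269 -1.082 -4.221 3.112 rad, dq=-0.768 2.292 1.042 0.022 rad/s, tcp=-0.092 -0.151 0.289 m, τ=0.275 11.072 9.468 3.522 N·m.
t=1.080 s (step 54): θ=0.243 -0.971 -4.165 3.110 rad, dq=-0.539 3.260 1.657 -0.152 rad/s, tcp=-0.099 -0.148 0.310 m.
final tcp position (m): -0.099 -0.148 0.310


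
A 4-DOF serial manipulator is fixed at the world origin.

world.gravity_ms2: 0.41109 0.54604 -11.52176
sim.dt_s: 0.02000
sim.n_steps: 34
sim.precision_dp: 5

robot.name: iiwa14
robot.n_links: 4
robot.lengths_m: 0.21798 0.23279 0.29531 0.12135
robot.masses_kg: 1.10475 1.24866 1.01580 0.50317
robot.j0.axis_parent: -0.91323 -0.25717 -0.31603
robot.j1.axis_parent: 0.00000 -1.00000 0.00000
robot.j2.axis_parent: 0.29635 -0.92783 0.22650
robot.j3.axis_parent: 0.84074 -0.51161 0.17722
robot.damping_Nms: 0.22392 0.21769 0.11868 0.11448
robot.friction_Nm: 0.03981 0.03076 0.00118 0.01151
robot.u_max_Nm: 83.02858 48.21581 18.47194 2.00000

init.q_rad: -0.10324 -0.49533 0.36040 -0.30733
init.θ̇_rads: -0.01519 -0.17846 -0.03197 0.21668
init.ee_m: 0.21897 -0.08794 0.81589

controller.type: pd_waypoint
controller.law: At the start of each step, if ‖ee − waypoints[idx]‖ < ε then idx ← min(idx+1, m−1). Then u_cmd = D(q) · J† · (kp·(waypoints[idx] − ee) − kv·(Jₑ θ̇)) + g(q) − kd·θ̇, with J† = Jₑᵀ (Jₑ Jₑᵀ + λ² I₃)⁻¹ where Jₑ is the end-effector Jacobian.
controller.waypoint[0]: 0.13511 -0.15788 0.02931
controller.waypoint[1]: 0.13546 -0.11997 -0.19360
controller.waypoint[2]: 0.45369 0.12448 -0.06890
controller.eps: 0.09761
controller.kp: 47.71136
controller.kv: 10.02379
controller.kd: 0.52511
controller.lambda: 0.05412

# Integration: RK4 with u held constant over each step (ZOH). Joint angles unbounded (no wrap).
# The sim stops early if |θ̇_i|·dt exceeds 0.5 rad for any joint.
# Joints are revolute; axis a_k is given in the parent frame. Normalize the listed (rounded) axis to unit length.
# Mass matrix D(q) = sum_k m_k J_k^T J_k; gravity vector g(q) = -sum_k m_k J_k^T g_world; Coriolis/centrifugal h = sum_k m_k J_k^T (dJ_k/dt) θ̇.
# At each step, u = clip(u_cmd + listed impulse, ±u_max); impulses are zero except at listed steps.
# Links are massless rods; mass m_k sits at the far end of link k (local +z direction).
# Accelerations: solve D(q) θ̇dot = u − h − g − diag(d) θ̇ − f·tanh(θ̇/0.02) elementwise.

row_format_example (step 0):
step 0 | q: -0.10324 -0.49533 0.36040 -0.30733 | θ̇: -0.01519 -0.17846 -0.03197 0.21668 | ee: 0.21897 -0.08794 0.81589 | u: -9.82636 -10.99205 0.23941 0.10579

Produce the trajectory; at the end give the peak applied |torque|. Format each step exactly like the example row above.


step 1 | q: -0.09949 -0.52775 0.40666 -0.32957 | θ̇: 0.38023 -2.96900 4.44336 -2.06874 | ee: 0.22169 -0.08935 0.81204 | u: -6.81054 -7.91482 -1.84181 1.26558
step 2 | q: -0.08978 -0.59680 0.49990 -0.31812 | θ̇: 0.57944 -3.93336 4.90702 2.79441 | ee: 0.22562 -0.09686 0.80416 | u: 1.72762 -7.63949 -2.90856 -1.50227
step 3 | q: -0.07688 -0.68735 0.61587 -0.32343 | θ̇: 0.71860 -5.08389 6.53445 -2.70510 | ee: 0.23299 -0.10391 0.79116 | u: 0.56227 -2.99088 -1.65339 1.69500
step 4 | q: -0.05928 -0.79200 0.73485 -0.28946 | θ̇: 1.03080 -5.40771 5.46706 5.35745 | ee: 0.24251 -0.11276 0.77419 | u: 7.14699 -2.03771 -1.80463 -2.00000
step 5 | q: -0.03820 -0.90696 0.85557 -0.26772 | θ̇: 1.10118 -6.09034 6.49037 -2.39479 | ee: 0.25448 -0.11885 0.75286 | u: 2.13008 2.90264 0.38290 1.74655
step 6 | q: -0.01309 -1.02896 0.97003 -0.22914 | θ̇: 1.39701 -6.13070 5.05429 5.49187 | ee: 0.26743 -0.12403 0.72814 | u: 6.23239 3.69831 0.39462 -2.00000
step 7 | q: 0.01334 -1.15430 1.07851 -0.21411 | θ̇: 1.27784 -6.41422 5.69786 -3.11850 | ee: 0.28154 -0.12607 0.70084 | u: 1.24787 6.98382 2.50141 2.00000
step 8 | q: 0.04189 -1.28174 1.17643 -0.18578 | θ̇: 1.55430 -6.33848 4.18944 5.11550 | ee: 0.29518 -0.12801 0.67164 | u: 4.84868 6.99943 2.13612 -2.00000
step 9 | q: 0.06955 -1.40932 1.26788 -0.18738 | θ̇: 1.24472 -6.42131 4.85034 -4.31946 | ee: 0.30905 -0.12784 0.64122 | u: 1.03582 9.01987 3.97455 2.00000
step 10 | q: 0.09731 -1.53675 1.35004 -0.18556 | θ̇: 1.49642 -6.32267 3.46065 3.63688 | ee: 0.32178 -0.12821 0.60982 | u: 4.13420 8.61883 3.42450 -1.45332
step 11 | q: 0.12315 -1.66274 1.42527 -0.19710 | θ̇: 1.11389 -6.27262 3.97448 -4.00904 | ee: 0.33359 -0.12868 0.57778 | u: 2.24483 9.79373 4.76050 2.00000
step 12 | q: 0.14871 -1.78754 1.49118 -0.19477 | θ̇: 1.39739 -6.19325 2.70145 3.41394 | ee: 0.34333 -0.13092 0.54534 | u: 4.59317 9.20496 4.20549 -1.33719
step 13 | q: 0.17156 -1.91016 1.55220 -0.20975 | θ̇: 0.91819 -6.06441 3.31100 -4.13217 | ee: 0.35195 -0.13326 0.51263 | u: 3.50335 10.06706 5.35092 2.00000
step 14 | q: 0.19380 -2.03077 1.60513 -0.21262 | θ̇: 1.25188 -5.97481 2.06990 3.03100 | ee: 0.35826 -0.13726 0.48003 | u: 5.24429 9.33709 4.89174 -1.13434
step 15 | q: 0.21352 -2.14858 1.65391 -0.22821 | θ̇: 0.75654 -5.80445 2.71843 -3.86033 | ee: 0.36312 -0.14146 0.44750 | u: 4.65343 9.98786 5.81067 2.00000
step 16 | q: 0.23330 -2.26377 1.69497 -0.22974 | θ̇: 1.16442 -5.68805 1.47648 2.93626 | ee: 0.36550 -0.14709 0.41564 | u: 5.85449 9.15852 5.52477 -1.08176
step 17 | q: 0.25141 -2.37573 1.73284 -0.24583 | θ̇: 0.69768 -5.50786 2.20898 -3.82321 | ee: 0.36653 -0.15231 0.38417 | u: 5.34749 9.69852 6.26349 2.00000
step 18 | q: 0.27055 -2.48439 1.76364 -0.25108 | θ̇: 1.16009 -5.33215 0.96237 2.58367 | ee: 0.36530 -0.15841 0.35381 | u: 6.20239 8.83659 6.18197 -0.86506
step 19 | q: 0.29011 -2.58931 1.79048 -0.26528 | θ̇: 0.85345 -5.15931 1.61936 -3.38707 | ee: 0.36263 -0.16406 0.32432 | u: 5.63219 9.19379 6.68292 2.00000
step 20 | q: 0.31212 -2.69014 1.81030 -0.26972 | θ̇: 1.29987 -4.90157 0.44806 2.33457 | ee: 0.35789 -0.17036 0.29644 | u: 6.23332 8.45448 6.80318 -0.69882
step 21 | q: 0.33608 -2.78636 1.82617 -0.28369 | θ̇: 1.15412 -4.71559 1.03919 -3.20224 | ee: 0.35193 -0.17610 0.26977 | u: 5.52571 8.61706 7.07772 2.00000
step 22 | q: 0.36251 -2.87736 1.83641 -0.29188 | θ̇: 1.45448 -4.37254 0.05816 1.88554 | ee: 0.34419 -0.18235 0.24509 | u: 5.73270 8.15094 7.26242 -0.42619
step 23 | q: 0.39025 -2.96250 1.84356 -0.30581 | θ̇: 1.36603 -4.13455 0.57657 -2.85535 | ee: 0.33528 -0.18837 0.22217 | u: 5.06980 8.03648 7.28934 2.00000
step 24 | q: 0.41814 -3.04139 1.84754 -0.31245 | θ̇: 1.40924 -3.75240 -0.12409 1.78934 | ee: 0.32488 -0.19492 0.20181 | u: 4.49805 7.67677 7.24892 -0.37993
step 25 | q: 0.44363 -3.11390 1.85202 -0.32603 | θ̇: 1.17567 -3.49264 0.50197 -2.74962 | ee: 0.31387 -0.20091 0.18333 | u: 4.24695 7.30295 7.09306 2.00000
step 26 | q: 0.46526 -3.18019 1.85656 -0.33005 | θ̇: 0.99547 -3.13903 -0.00950 1.96398 | ee: 0.30206 -0.20708 0.16758 | u: 3.14537 6.74366 6.76739 -0.50465
step 27 | q: 0.48215 -3.24092 1.86376 -0.34181 | θ̇: 0.71806 -2.92627 0.66598 -2.74379 | ee: 0.29047 -0.21220 0.15329 | u: 3.58991 6.36270 6.70323 2.00000
step 28 | q: 0.49407 -3.29651 1.87189 -0.34332 | θ̇: 0.49497 -2.63388 0.17776 2.18553 | ee: 0.27883 -0.21716 0.14128 | u: 2.31058 5.64319 6.29155 -0.64520
step 29 | q: 0.50228 -3.34771 1.88222 -0.35411 | θ̇: 0.33488 -2.47573 0.79944 -2.85441 | ee: 0.26795 -0.22088 0.13005 | u: 3.24230 5.45924 6.44133 2.00000
step 30 | q: 0.50681 -3.39485 1.89284 -0.35627 | θ̇: 0.14555 -2.23731 0.29117 2.20979 | ee: 0.25743 -0.22437 0.12054 | u: 1.87512 4.66898 6.01943 -0.66145
step 31 | q: 0.50932 -3.43844 1.90458 -0.36671 | θ̇: 0.10151 -2.11288 0.83440 -2.84280 | ee: 0.24774 -0.22681 0.11149 | u: 2.98643 4.67792 6.29751 2.00000
step 32 | q: 0.50942 -3.47878 1.91593 -0.36839 | θ̇: -0.05574 -1.91786 0.32469 2.23528 | ee: 0.23849 -0.22917 0.10388 | u: 1.57624 3.84978 5.87234 -0.67557
step 33 | q: 0.50893 -3.51619 1.92780 -0.37910 | θ̇: -0.00872 -1.81469 0.82112 -2.88525 | ee: 0.23004 -0.23062 0.09647 | u: 2.76151 4.02219 6.21715 2.00000
step 34 | q: 0.50693 -3.55093 1.93902 -0.38148 | θ̇: -0.15682 -1.65584 0.32643 2.20664 | ee: 0.22200 -0.23210 0.09033
max |u| (N·m): 10.99205


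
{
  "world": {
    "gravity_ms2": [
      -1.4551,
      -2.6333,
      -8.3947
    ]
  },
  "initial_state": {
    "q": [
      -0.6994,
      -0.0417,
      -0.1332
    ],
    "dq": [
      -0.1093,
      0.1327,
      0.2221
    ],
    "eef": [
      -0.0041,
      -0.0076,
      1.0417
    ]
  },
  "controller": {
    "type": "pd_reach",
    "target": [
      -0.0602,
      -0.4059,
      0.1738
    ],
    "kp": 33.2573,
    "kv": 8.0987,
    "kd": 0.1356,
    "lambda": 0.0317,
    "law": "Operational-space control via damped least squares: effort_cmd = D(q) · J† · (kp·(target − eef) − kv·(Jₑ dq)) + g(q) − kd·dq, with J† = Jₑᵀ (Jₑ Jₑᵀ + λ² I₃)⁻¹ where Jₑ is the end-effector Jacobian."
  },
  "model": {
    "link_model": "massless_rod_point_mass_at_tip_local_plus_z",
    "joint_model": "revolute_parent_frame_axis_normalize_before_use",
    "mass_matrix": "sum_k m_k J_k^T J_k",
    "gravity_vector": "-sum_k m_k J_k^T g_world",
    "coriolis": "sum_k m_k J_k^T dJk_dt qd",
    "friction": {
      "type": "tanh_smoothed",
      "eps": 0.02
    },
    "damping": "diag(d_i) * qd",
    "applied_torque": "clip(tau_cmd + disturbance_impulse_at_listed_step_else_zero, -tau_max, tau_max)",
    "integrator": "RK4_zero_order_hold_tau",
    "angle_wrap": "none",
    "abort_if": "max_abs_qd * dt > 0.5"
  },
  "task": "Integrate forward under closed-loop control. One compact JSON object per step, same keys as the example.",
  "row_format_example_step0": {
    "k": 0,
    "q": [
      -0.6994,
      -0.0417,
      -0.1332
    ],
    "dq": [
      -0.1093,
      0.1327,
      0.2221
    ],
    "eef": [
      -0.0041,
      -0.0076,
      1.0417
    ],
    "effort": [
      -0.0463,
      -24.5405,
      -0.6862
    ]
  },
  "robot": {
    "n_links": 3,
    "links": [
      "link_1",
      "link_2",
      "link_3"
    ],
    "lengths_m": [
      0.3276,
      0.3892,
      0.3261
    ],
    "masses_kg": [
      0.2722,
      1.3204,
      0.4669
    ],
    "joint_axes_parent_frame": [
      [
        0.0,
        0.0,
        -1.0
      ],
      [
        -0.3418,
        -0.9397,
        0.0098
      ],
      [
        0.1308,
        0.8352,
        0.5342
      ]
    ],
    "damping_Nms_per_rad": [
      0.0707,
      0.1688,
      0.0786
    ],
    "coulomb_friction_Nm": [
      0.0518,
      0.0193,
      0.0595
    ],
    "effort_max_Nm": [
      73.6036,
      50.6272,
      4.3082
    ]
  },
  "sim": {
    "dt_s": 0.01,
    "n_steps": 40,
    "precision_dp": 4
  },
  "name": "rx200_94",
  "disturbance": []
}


{"k":1,"q":[-0.6944,-0.0466,-0.1482],"dq":[-0.8505,-1.0957,-3.2028],"eef":[-0.0045,-0.0082,1.0414],"effort":[0.0482,-25.1955,-0.1458]}
{"k":2,"q":[-0.6874,-0.0634,-0.195],"dq":[0.119,-2.2565,-6.1892],"eef":[-0.0049,-0.0097,1.0404],"effort":[-0.1048,-28.4944,0.2753]}
{"k":3,"q":[-0.6887,-0.0921,-0.2721],"dq":[0.05,-3.4843,-9.1684],"eef":[-0.005,-0.0112,1.0381],"effort":[-0.1803,-28.8514,0.6109]}
{"k":4,"q":[-0.6903,-0.1327,-0.3768],"dq":[-0.1532,-4.6292,-11.7293],"eef":[-0.0046,-0.0115,1.0338],"effort":[-0.4508,-20.6404,0.8064]}
{"k":5,"q":[-0.6938,-0.1823,-0.5],"dq":[-0.4422,-5.2804,-12.8578],"eef":[-0.0035,-0.0093,1.0271],"effort":[-0.8474,-9.3457,0.7959]}
{"k":6,"q":[-0.7004,-0.2355,-0.6269],"dq":[-0.7753,-5.362,-12.4896],"eef":[-0.0016,-0.0042,1.0184],"effort":[-0.7643,-1.4441,0.6399]}
{"k":7,"q":[-0.7082,-0.2879,-0.7461],"dq":[-0.7773,-5.1197,-11.3782],"eef":[0.0012,0.0033,1.0084],"effort":[0.5517,2.9632,0.4492]}
{"k":8,"q":[-0.7125,-0.3372,-0.8535],"dq":[-0.1517,-4.7547,-10.1332],"eef":[0.0047,0.0124,0.9979],"effort":[3.3876,5.3191,0.2968]}
{"k":9,"q":[-0.7068,-0.3828,-0.9493],"dq":[1.1812,-4.362,-9.0782],"eef":[0.0087,0.0221,0.9874],"effort":[7.1427,6.6621,0.2216]}
{"k":10,"q":[-0.6846,-0.4244,-1.0362],"dq":[3.1134,-3.98,-8.3579],"eef":[0.0131,0.0318,0.9768],"effort":[10.8122,7.6053,0.2411]}
{"k":11,"q":[-0.6416,-0.4624,-1.1177],"dq":[5.3632,-3.628,-8.0001],"eef":[0.0178,0.041,0.9661],"effort":[13.8203,8.5171,0.3556]}
{"k":12,"q":[-0.5758,-0.4971,-1.1972],"dq":[7.6882,-3.3178,-7.9629],"eef":[0.023,0.0494,0.9549],"effort":[16.1413,9.6387,0.5528]}
{"k":13,"q":[-0.4872,-0.5288,-1.2777],"dq":[9.9551,-3.0543,-8.1803],"eef":[0.0289,0.0572,0.9429],"effort":[17.9629,11.1324,0.8168]}
{"k":14,"q":[-0.3765,-0.5582,-1.3613],"dq":[12.1059,-2.8349,-8.5899],"eef":[0.0362,0.0643,0.9297],"effort":[19.4312,13.0969,1.1337]}
{"k":15,"q":[-0.2451,-0.5855,-1.4497],"dq":[14.1113,-2.6503,-9.1424],"eef":[0.0455,0.0709,0.915],"effort":[20.5624,15.5648,1.4946]}
{"k":16,"q":[-0.0946,-0.6111,-1.5442],"dq":[15.9403,-2.4857,-9.7996],"eef":[0.0577,0.0764,0.8985],"effort":[21.237,18.4879,1.8944]}
{"k":17,"q":[0.0731,-0.635,-1.6456],"dq":[17.5464,-2.3231,-10.5277],"eef":[0.0739,0.08,0.8797],"effort":[21.2387,21.7212,2.3305]}
{"k":18,"q":[0.2554,-0.6573,-1.7544],"dq":[18.8667,-2.1438,-11.2912],"eef":[0.0945,0.0801,0.8584],"effort":[20.3485,25.0311,2.8001]}
{"k":19,"q":[0.4491,-0.6776,-1.871],"dq":[19.833,-1.932,-12.049],"eef":[0.1194,0.0745,0.8344],"effort":[18.4916,28.1683,3.2989]}
{"k":20,"q":[0.6504,-0.6956,-1.9949],"dq":[20.3954,-1.678,-12.7572],"eef":[0.1472,0.0606,0.8075],"effort":[15.8438,30.9956,3.8207]}
{"k":21,"q":[0.8552,-0.7109,-2.1254],"dq":[20.5475,-1.377,-13.3764],"eef":[0.175,0.0365,0.7779],"effort":[12.7338,33.5411,4.3082]}
{"k":22,"q":[1.0596,-0.7229,-2.2617],"dq":[20.3312,-1.0247,-13.8939],"eef":[0.199,0.0012,0.746],"effort":[9.3364,35.8185,4.3082]}
{"k":23,"q":[1.2603,-0.7311,-2.4034],"dq":[19.8012,-0.6105,-14.4399],"eef":[0.2149,-0.0444,0.7122],"effort":[5.4983,37.5535,4.3082]}
{"k":24,"q":[1.4541,-0.7349,-2.5507],"dq":[18.9688,-0.1296,-15.0302],"eef":[0.2189,-0.0978,0.677],"effort":[1.0117,38.2004,4.3082]}
{"k":25,"q":[1.6378,-0.7336,-2.7043],"dq":[17.7986,0.3995,-15.7128],"eef":[0.2084,-0.1554,0.6412],"effort":[-3.9093,37.4833,4.3082]}
{"k":26,"q":[1.808,-0.7269,-2.8657],"dq":[16.2392,0.9564,-16.5793],"eef":[0.182,-0.2128,0.6056],"effort":[-8.6646,35.8415,4.3082]}
{"k":27,"q":[1.9605,-0.7146,-3.0372],"dq":[14.2503,1.5426,-17.7712],"eef":[0.1403,-0.2657,0.5716],"effort":[-13.2396,32.0054,4.3082]}
{"k":28,"q":[2.0905,-0.6966,-3.2227],"dq":[11.7353,2.0689,-19.41],"eef":[0.0853,-0.3109,0.5409],"effort":[-17.7853,9.5459,4.3082]}
{"k":29,"q":[2.1923,-0.6785,-3.4235],"dq":[8.6006,1.5682,-20.822],"eef":[0.02,-0.3467,0.5157],"effort":[-16.3375,-3.6211,4.3082]}
{"k":30,"q":[2.2635,-0.6685,-3.6361],"dq":[5.6762,0.4383,-21.6954],"eef":[-0.0514,-0.3728,0.4979],"effort":[-14.3483,-0.3433,4.3082]}
{"k":31,"q":[2.3081,-0.6692,-3.8563],"dq":[3.318,-0.5853,-22.2641],"eef":[-0.1245,-0.3899,0.488],"effort":[-12.9443,2.8205,4.3082]}
{"k":32,"q":[2.3324,-0.6797,-4.0795],"dq":[1.6442,-1.5131,-22.3083],"eef":[-0.1957,-0.3994,0.4861],"effort":[-11.7822,5.1082,4.3082]}
{"k":33,"q":[2.3432,-0.6988,-4.3006],"dq":[0.5954,-2.3113,-21.8563],"eef":[-0.2623,-0.4027,0.4909],"effort":[-10.7551,6.876,4.3082]}
{"k":34,"q":[2.346,-0.7252,-4.5152],"dq":[0.0178,-2.9331,-21.0356],"eef":[-0.3227,-0.401,0.5003],"effort":[-9.8089,8.335,4.3082]}
{"k":35,"q":[2.3448,-0.7567,-4.72],"dq":[-0.2249,-3.3557,-19.9027],"eef":[-0.3758,-0.3952,0.5126],"effort":[-8.915,9.6095,4.3082]}
{"k":36,"q":[2.3424,-0.7915,-4.912],"dq":[-0.2421,-3.5726,-18.4538],"eef":[-0.4213,-0.3865,0.526],"effort":[-8.0454,10.7819,4.3082]}
{"k":37,"q":[2.3406,-0.8274,-5.0877],"dq":[-0.1079,-3.5813,-16.6397],"eef":[-0.4591,-0.3757,0.5393],"effort":[-7.1909,11.9049,4.3082]}
{"k":38,"q":[2.3406,-0.8624,-5.2432],"dq":[0.1179,-3.3832,-14.4186],"eef":[-0.4896,-0.3638,0.5512],"effort":[-6.3496,12.9973,4.3082]}
{"k":39,"q":[2.3432,-0.8943,-5.3744],"dq":[0.3913,-2.9881,-11.7787],"eef":[-0.5134,-0.3517,0.561],"effort":[-5.5355,14.0331,4.3082]}
{"k":40,"q":[2.3486,-0.9215,-5.4773],"dq":[0.6807,-2.4207,-8.7622],"eef":[-0.5314,-0.3401,0.568]}


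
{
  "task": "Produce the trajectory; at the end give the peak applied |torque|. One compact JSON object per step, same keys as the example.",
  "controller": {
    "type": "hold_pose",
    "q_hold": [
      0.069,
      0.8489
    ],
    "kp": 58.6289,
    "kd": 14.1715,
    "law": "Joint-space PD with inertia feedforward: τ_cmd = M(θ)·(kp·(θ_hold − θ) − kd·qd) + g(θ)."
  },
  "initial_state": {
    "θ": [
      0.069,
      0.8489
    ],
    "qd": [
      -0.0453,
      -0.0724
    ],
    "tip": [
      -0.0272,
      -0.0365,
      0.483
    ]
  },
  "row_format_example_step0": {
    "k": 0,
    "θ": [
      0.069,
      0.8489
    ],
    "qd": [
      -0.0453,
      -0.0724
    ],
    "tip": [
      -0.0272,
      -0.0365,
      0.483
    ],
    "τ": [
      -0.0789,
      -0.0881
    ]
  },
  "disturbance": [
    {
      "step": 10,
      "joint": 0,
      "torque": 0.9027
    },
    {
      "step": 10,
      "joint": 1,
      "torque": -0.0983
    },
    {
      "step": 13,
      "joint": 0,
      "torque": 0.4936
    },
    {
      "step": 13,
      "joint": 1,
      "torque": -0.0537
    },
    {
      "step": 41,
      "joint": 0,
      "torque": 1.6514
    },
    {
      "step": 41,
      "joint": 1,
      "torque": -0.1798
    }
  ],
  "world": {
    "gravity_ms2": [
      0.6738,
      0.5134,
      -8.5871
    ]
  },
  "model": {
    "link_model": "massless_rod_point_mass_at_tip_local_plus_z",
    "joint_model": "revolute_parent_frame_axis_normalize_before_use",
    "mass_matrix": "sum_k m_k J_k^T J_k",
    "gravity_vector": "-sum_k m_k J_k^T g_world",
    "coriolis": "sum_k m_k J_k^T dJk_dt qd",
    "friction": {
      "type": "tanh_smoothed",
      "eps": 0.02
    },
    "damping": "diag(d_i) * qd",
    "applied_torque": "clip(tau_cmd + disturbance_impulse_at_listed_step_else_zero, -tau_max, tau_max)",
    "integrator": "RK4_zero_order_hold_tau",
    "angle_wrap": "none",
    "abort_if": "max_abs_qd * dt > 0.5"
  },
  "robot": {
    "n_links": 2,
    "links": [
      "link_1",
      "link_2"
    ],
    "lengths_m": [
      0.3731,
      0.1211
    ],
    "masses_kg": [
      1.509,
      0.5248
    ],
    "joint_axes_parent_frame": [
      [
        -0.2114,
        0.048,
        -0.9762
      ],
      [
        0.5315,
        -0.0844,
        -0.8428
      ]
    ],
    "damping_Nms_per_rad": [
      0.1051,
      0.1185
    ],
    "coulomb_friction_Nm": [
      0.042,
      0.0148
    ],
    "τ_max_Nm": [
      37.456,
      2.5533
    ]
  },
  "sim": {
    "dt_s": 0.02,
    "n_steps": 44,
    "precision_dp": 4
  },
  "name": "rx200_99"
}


{"k":1,"\u03b8":[0.0687,0.8492],"qd":[-0.0175,-0.0534],"tip":[-0.0272,-0.0366,0.483],"\u03c4":[-0.0852,-0.088]}
{"k":2,"\u03b8":[0.0687,0.8495],"qd":[-0.012,-0.0585],"tip":[-0.0273,-0.0366,0.483],"\u03c4":[-0.0868,-0.0878]}
{"k":3,"\u03b8":[0.0688,0.8498],"qd":[-0.0098,-0.0601],"tip":[-0.0273,-0.0366,0.483],"\u03c4":[-0.0875,-0.0877]}
{"k":4,"\u03b8":[0.0689,0.8501],"qd":[-0.009,-0.0606],"tip":[-0.0273,-0.0366,0.483],"\u03c4":[-0.0878,-0.0877]}
{"k":5,"\u03b8":[0.069,0.8503],"qd":[-0.0087,-0.0608],"tip":[-0.0273,-0.0366,0.483],"\u03c4":[-0.088,-0.0877]}
{"k":6,"\u03b8":[0.0691,0.8506],"qd":[-0.0087,-0.0609],"tip":[-0.0273,-0.0366,0.4829],"\u03c4":[-0.0882,-0.0878]}
{"k":7,"\u03b8":[0.0692,0.8508],"qd":[-0.0087,-0.0611],"tip":[-0.0273,-0.0366,0.4829],"\u03c4":[-0.0883,-0.0878]}
{"k":8,"\u03b8":[0.0693,0.851],"qd":[-0.0088,-0.0612],"tip":[-0.0273,-0.0366,0.4829],"\u03c4":[-0.0884,-0.0878]}
{"k":9,"\u03b8":[0.0694,0.8513],"qd":[-0.0089,-0.0614],"tip":[-0.0274,-0.0366,0.4829],"\u03c4":[-0.0885,-0.0879]}
{"k":10,"\u03b8":[0.0695,0.8515],"qd":[-0.009,-0.0615],"tip":[-0.0274,-0.0366,0.4829],"\u03c4":[0.8141,-0.1862]}
{"k":11,"\u03b8":[0.0786,0.8512],"qd":[0.8678,-0.109],"tip":[-0.0275,-0.0354,0.483],"\u03c4":[-0.3364,-0.0597]}
{"k":12,"\u03b8":[0.0922,0.8503],"qd":[0.4955,-0.056],"tip":[-0.0276,-0.0336,0.4832],"\u03c4":[-0.2574,-0.0696]}
{"k":13,"\u03b8":[0.0996,0.8499],"qd":[0.2395,-0.0766],"tip":[-0.0276,-0.0326,0.4832],"\u03c4":[0.2919,-0.1288]}
{"k":14,"\u03b8":[0.1079,0.8493],"qd":[0.5699,-0.0933],"tip":[-0.0276,-0.0315,0.4833],"\u03c4":[-0.3026,-0.0635]}
{"k":15,"\u03b8":[0.1163,0.8486],"qd":[0.2729,-0.0639],"tip":[-0.0277,-0.0304,0.4834],"\u03c4":[-0.2362,-0.0715]}
{"k":16,"\u03b8":[0.1199,0.8483],"qd":[0.0727,-0.0768],"tip":[-0.0277,-0.03,0.4834],"\u03c4":[-0.1891,-0.0762]}
{"k":17,"\u03b8":[0.1203,0.848],"qd":[-0.0374,-0.0631],"tip":[-0.0277,-0.0299,0.4834],"\u03c4":[-0.1602,-0.0797]}
{"k":18,"\u03b8":[0.1197,0.8484],"qd":[-0.05,-0.0334],"tip":[-0.0277,-0.03,0.4834],"\u03c4":[-0.155,-0.0812]}
{"k":19,"\u03b8":[0.1189,0.8491],"qd":[-0.0525,-0.0229],"tip":[-0.0277,-0.0301,0.4834],"\u03c4":[-0.1527,-0.0819]}
{"k":20,"\u03b8":[0.118,0.8499],"qd":[-0.0526,-0.0208],"tip":[-0.0277,-0.0303,0.4834],"\u03c4":[-0.1512,-0.0823]}
{"k":21,"\u03b8":[0.1171,0.8506],"qd":[-0.0518,-0.0212],"tip":[-0.0278,-0.0304,0.4833],"\u03c4":[-0.1499,-0.0826]}
{"k":22,"\u03b8":[0.1163,0.8514],"qd":[-0.051,-0.0223],"tip":[-0.0278,-0.0305,0.4833],"\u03c4":[-0.1488,-0.0829]}
{"k":23,"\u03b8":[0.1155,0.8521],"qd":[-0.0502,-0.0237],"tip":[-0.0278,-0.0307,0.4833],"\u03c4":[-0.1477,-0.0831]}
{"k":24,"\u03b8":[0.1147,0.8528],"qd":[-0.0495,-0.0251],"tip":[-0.0279,-0.0308,0.4833],"\u03c4":[-0.1466,-0.0833]}
{"k":25,"\u03b8":[0.1139,0.8535],"qd":[-0.0488,-0.0266],"tip":[-0.0279,-0.0309,0.4833],"\u03c4":[-0.1455,-0.0836]}
{"k":26,"\u03b8":[0.1132,0.8542],"qd":[-0.0482,-0.028],"tip":[-0.0279,-0.031,0.4832],"\u03c4":[-0.1444,-0.0838]}
{"k":27,"\u03b8":[0.1124,0.8548],"qd":[-0.0476,-0.0293],"tip":[-0.028,-0.0311,0.4832],"\u03c4":[-0.1434,-0.084]}
{"k":28,"\u03b8":[0.1117,0.8555],"qd":[-0.047,-0.0306],"tip":[-0.028,-0.0312,0.4832],"\u03c4":[-0.1424,-0.0843]}
{"k":29,"\u03b8":[0.111,0.8561],"qd":[-0.0464,-0.0319],"tip":[-0.028,-0.0314,0.4832],"\u03c4":[-0.1414,-0.0845]}
{"k":30,"\u03b8":[0.1103,0.8567],"qd":[-0.0458,-0.0332],"tip":[-0.028,-0.0315,0.4831],"\u03c4":[-0.1404,-0.0847]}
{"k":31,"\u03b8":[0.1097,0.8574],"qd":[-0.0453,-0.0344],"tip":[-0.0281,-0.0316,0.4831],"\u03c4":[-0.1395,-0.0849]}
{"k":32,"\u03b8":[0.109,0.8579],"qd":[-0.0447,-0.0356],"tip":[-0.0281,-0.0317,0.4831],"\u03c4":[-0.1386,-0.0851]}
{"k":33,"\u03b8":[0.1084,0.8585],"qd":[-0.0442,-0.0367],"tip":[-0.0281,-0.0318,0.4831],"\u03c4":[-0.1377,-0.0853]}
{"k":34,"\u03b8":[0.1078,0.8591],"qd":[-0.0437,-0.0378],"tip":[-0.0281,-0.0319,0.4831],"\u03c4":[-0.1368,-0.0855]}
{"k":35,"\u03b8":[0.1072,0.8596],"qd":[-0.0431,-0.0389],"tip":[-0.0282,-0.032,0.483],"\u03c4":[-0.136,-0.0856]}
{"k":36,"\u03b8":[0.1066,0.8601],"qd":[-0.0426,-0.0399],"tip":[-0.0282,-0.0321,0.483],"\u03c4":[-0.1351,-0.0858]}
{"k":37,"\u03b8":[0.106,0.8606],"qd":[-0.0421,-0.0409],"tip":[-0.0282,-0.0321,0.483],"\u03c4":[-0.1343,-0.086]}
{"k":38,"\u03b8":[0.1054,0.8611],"qd":[-0.0416,-0.0419],"tip":[-0.0282,-0.0322,0.483],"\u03c4":[-0.1336,-0.0862]}
{"k":39,"\u03b8":[0.1049,0.8616],"qd":[-0.041,-0.0428],"tip":[-0.0283,-0.0323,0.483],"\u03c4":[-0.1328,-0.0863]}
{"k":40,"\u03b8":[0.1043,0.8621],"qd":[-0.0405,-0.0437],"tip":[-0.0283,-0.0324,0.483],"\u03c4":[-0.1321,-0.0865]}
{"k":41,"\u03b8":[0.1038,0.8625],"qd":[-0.04,-0.0446],"tip":[-0.0283,-0.0325,0.4829],"\u03c4":[1.5201,-0.2664]}
{"k":42,"\u03b8":[0.1196,0.8619],"qd":[1.5629,-0.1497],"tip":[-0.0284,-0.0304,0.4831],"\u03c4":[-0.5853,-0.0356]}
{"k":43,"\u03b8":[0.1441,0.8604],"qd":[0.8916,-0.0655],"tip":[-0.0284,-0.0272,0.4833],"\u03c4":[-0.4423,-0.0529]}
{"k":44,"\u03b8":[0.1573,0.8599],"qd":[0.4354,-0.0603],"tip":[-0.0284,-0.0255,0.4834]}
{"summary": "max |\u03c4| (N\u00b7m): 1.5201"}
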